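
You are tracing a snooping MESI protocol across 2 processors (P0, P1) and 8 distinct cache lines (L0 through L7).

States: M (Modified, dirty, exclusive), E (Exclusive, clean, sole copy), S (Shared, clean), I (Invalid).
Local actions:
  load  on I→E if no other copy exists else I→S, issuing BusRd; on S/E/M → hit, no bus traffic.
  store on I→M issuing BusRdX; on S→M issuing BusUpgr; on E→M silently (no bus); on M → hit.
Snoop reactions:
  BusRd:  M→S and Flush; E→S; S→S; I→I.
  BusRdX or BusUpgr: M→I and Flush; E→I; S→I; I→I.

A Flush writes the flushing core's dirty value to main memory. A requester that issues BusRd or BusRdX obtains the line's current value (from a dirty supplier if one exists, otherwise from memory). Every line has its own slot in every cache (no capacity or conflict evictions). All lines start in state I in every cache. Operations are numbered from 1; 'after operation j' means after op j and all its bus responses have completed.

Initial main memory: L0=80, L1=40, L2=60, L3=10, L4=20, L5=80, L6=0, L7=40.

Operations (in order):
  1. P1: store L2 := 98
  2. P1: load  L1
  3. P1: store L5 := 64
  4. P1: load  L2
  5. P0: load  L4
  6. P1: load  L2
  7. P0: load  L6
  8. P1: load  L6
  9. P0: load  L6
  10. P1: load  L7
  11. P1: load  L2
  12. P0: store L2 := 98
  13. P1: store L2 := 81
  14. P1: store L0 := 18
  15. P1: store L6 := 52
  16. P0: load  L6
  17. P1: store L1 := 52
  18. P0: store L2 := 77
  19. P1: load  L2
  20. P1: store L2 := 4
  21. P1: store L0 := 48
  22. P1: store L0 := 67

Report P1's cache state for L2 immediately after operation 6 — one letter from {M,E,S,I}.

state = M

[1] P1: store L2 := 98 | P0:I, P1:M(98) | bus: BusRdX
[2] P1: load  L1 | P0:I, P1:E(40) | bus: BusRd
[3] P1: store L5 := 64 | P0:I, P1:M(64) | bus: BusRdX
[4] P1: load  L2 | P0:I, P1:M(98) | bus: none
[5] P0: load  L4 | P0:E(20), P1:I | bus: BusRd
[6] P1: load  L2 | P0:I, P1:M(98) | bus: none
[7] P0: load  L6 | P0:E(0), P1:I | bus: BusRd
[8] P1: load  L6 | P0:S(0), P1:S(0) | bus: BusRd
[9] P0: load  L6 | P0:S(0), P1:S(0) | bus: none
[10] P1: load  L7 | P0:I, P1:E(40) | bus: BusRd
[11] P1: load  L2 | P0:I, P1:M(98) | bus: none
[12] P0: store L2 := 98 | P0:M(98), P1:I | bus: BusRdX,Flush
[13] P1: store L2 := 81 | P0:I, P1:M(81) | bus: BusRdX,Flush
[14] P1: store L0 := 18 | P0:I, P1:M(18) | bus: BusRdX
[15] P1: store L6 := 52 | P0:I, P1:M(52) | bus: BusUpgr
[16] P0: load  L6 | P0:S(52), P1:S(52) | bus: BusRd,Flush
[17] P1: store L1 := 52 | P0:I, P1:M(52) | bus: none
[18] P0: store L2 := 77 | P0:M(77), P1:I | bus: BusRdX,Flush
[19] P1: load  L2 | P0:S(77), P1:S(77) | bus: BusRd,Flush
[20] P1: store L2 := 4 | P0:I, P1:M(4) | bus: BusUpgr
[21] P1: store L0 := 48 | P0:I, P1:M(48) | bus: none
[22] P1: store L0 := 67 | P0:I, P1:M(67) | bus: none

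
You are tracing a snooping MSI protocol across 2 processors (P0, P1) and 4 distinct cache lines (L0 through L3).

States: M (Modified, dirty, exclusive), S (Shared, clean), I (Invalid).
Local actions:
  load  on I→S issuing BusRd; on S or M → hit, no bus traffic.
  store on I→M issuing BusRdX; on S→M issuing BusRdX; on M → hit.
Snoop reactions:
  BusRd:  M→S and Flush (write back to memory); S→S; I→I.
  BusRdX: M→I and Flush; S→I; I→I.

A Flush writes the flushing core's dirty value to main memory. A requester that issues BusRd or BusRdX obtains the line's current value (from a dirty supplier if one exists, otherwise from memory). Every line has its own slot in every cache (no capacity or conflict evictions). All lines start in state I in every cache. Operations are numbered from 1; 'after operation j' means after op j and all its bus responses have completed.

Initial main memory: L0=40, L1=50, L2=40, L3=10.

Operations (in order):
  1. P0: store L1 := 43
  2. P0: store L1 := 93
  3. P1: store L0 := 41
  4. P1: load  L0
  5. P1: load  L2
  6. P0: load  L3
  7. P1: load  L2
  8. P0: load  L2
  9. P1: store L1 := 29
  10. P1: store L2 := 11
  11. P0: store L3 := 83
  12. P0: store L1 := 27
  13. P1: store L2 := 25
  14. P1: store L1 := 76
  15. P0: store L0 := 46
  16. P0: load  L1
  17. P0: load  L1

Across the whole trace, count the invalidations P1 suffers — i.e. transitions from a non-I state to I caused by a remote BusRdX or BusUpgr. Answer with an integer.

step 1: P0: store L1 := 43  ⟶  MI  (L1)  txn=BusRdX  M[L1]=50
step 2: P0: store L1 := 93  ⟶  MI  (L1)  txn=∅  M[L1]=50
step 3: P1: store L0 := 41  ⟶  IM  (L0)  txn=BusRdX  M[L0]=40
step 4: P1: load  L0  ⟶  IM  (L0)  txn=∅  M[L0]=40
step 5: P1: load  L2  ⟶  IS  (L2)  txn=BusRd  M[L2]=40
step 6: P0: load  L3  ⟶  SI  (L3)  txn=BusRd  M[L3]=10
step 7: P1: load  L2  ⟶  IS  (L2)  txn=∅  M[L2]=40
step 8: P0: load  L2  ⟶  SS  (L2)  txn=BusRd  M[L2]=40
step 9: P1: store L1 := 29  ⟶  IM  (L1)  txn=BusRdX+Flush  M[L1]=93
step 10: P1: store L2 := 11  ⟶  IM  (L2)  txn=BusRdX  M[L2]=40
step 11: P0: store L3 := 83  ⟶  MI  (L3)  txn=BusRdX  M[L3]=10
step 12: P0: store L1 := 27  ⟶  MI  (L1)  txn=BusRdX+Flush  M[L1]=29
step 13: P1: store L2 := 25  ⟶  IM  (L2)  txn=∅  M[L2]=40
step 14: P1: store L1 := 76  ⟶  IM  (L1)  txn=BusRdX+Flush  M[L1]=27
step 15: P0: store L0 := 46  ⟶  MI  (L0)  txn=BusRdX+Flush  M[L0]=41
step 16: P0: load  L1  ⟶  SS  (L1)  txn=BusRd+Flush  M[L1]=76
step 17: P0: load  L1  ⟶  SS  (L1)  txn=∅  M[L1]=76

invalidations = 2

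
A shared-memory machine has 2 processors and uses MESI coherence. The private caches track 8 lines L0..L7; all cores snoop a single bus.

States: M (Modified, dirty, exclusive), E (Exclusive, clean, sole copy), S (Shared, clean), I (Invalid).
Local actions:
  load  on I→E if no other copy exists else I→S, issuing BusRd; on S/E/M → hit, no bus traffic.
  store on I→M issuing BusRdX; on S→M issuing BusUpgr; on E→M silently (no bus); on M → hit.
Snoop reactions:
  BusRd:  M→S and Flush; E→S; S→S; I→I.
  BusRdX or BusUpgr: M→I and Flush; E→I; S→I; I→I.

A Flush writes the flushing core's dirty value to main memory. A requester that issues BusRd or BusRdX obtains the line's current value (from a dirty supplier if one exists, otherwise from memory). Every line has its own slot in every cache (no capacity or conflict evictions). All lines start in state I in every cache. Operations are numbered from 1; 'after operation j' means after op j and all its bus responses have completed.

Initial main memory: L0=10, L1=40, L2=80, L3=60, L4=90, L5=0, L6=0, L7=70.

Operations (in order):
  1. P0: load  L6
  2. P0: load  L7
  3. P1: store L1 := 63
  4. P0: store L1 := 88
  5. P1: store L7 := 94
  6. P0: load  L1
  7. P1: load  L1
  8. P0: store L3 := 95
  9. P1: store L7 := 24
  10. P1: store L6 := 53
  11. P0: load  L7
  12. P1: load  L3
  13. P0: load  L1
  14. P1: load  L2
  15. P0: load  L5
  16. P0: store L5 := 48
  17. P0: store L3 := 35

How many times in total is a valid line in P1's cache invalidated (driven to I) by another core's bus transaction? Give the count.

invalidations = 2

1. P0: load  L6  bus=[BusRd]  L6: P0=E P1=I  mem[L6]=0
2. P0: load  L7  bus=[BusRd]  L7: P0=E P1=I  mem[L7]=70
3. P1: store L1 := 63  bus=[BusRdX]  L1: P0=I P1=M  mem[L1]=40
4. P0: store L1 := 88  bus=[BusRdX,Flush]  L1: P0=M P1=I  mem[L1]=63
5. P1: store L7 := 94  bus=[BusRdX]  L7: P0=I P1=M  mem[L7]=70
6. P0: load  L1  bus=[-]  L1: P0=M P1=I  mem[L1]=63
7. P1: load  L1  bus=[BusRd,Flush]  L1: P0=S P1=S  mem[L1]=88
8. P0: store L3 := 95  bus=[BusRdX]  L3: P0=M P1=I  mem[L3]=60
9. P1: store L7 := 24  bus=[-]  L7: P0=I P1=M  mem[L7]=70
10. P1: store L6 := 53  bus=[BusRdX]  L6: P0=I P1=M  mem[L6]=0
11. P0: load  L7  bus=[BusRd,Flush]  L7: P0=S P1=S  mem[L7]=24
12. P1: load  L3  bus=[BusRd,Flush]  L3: P0=S P1=S  mem[L3]=95
13. P0: load  L1  bus=[-]  L1: P0=S P1=S  mem[L1]=88
14. P1: load  L2  bus=[BusRd]  L2: P0=I P1=E  mem[L2]=80
15. P0: load  L5  bus=[BusRd]  L5: P0=E P1=I  mem[L5]=0
16. P0: store L5 := 48  bus=[-]  L5: P0=M P1=I  mem[L5]=0
17. P0: store L3 := 35  bus=[BusUpgr]  L3: P0=M P1=I  mem[L3]=95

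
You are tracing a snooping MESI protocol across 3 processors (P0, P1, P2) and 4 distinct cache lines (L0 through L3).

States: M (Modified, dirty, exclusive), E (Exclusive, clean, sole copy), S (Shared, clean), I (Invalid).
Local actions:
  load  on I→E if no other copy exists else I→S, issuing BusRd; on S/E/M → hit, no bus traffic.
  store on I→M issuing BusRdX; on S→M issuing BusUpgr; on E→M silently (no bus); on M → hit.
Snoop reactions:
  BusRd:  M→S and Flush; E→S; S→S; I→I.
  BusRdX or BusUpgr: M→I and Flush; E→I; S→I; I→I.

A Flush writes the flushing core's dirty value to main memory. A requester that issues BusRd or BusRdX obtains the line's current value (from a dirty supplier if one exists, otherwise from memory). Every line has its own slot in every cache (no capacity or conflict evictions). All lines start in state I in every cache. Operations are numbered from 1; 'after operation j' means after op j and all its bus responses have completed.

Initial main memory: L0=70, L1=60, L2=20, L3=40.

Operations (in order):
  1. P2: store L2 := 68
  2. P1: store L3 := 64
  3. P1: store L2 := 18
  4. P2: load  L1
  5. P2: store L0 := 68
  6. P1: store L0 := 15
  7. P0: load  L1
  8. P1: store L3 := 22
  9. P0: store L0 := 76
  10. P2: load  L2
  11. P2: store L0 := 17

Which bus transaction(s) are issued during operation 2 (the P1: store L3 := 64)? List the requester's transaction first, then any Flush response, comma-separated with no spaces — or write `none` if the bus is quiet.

  op1 P2: store L2 := 68 → I/I/M on L2; bus BusRdX; mem=20
  op2 P1: store L3 := 64 → I/M/I on L3; bus BusRdX; mem=40
  op3 P1: store L2 := 18 → I/M/I on L2; bus BusRdX Flush; mem=68
  op4 P2: load  L1 → I/I/E on L1; bus BusRd; mem=60
  op5 P2: store L0 := 68 → I/I/M on L0; bus BusRdX; mem=70
  op6 P1: store L0 := 15 → I/M/I on L0; bus BusRdX Flush; mem=68
  op7 P0: load  L1 → S/I/S on L1; bus BusRd; mem=60
  op8 P1: store L3 := 22 → I/M/I on L3; bus (none); mem=40
  op9 P0: store L0 := 76 → M/I/I on L0; bus BusRdX Flush; mem=15
  op10 P2: load  L2 → I/S/S on L2; bus BusRd Flush; mem=18
  op11 P2: store L0 := 17 → I/I/M on L0; bus BusRdX Flush; mem=76

bus = BusRdX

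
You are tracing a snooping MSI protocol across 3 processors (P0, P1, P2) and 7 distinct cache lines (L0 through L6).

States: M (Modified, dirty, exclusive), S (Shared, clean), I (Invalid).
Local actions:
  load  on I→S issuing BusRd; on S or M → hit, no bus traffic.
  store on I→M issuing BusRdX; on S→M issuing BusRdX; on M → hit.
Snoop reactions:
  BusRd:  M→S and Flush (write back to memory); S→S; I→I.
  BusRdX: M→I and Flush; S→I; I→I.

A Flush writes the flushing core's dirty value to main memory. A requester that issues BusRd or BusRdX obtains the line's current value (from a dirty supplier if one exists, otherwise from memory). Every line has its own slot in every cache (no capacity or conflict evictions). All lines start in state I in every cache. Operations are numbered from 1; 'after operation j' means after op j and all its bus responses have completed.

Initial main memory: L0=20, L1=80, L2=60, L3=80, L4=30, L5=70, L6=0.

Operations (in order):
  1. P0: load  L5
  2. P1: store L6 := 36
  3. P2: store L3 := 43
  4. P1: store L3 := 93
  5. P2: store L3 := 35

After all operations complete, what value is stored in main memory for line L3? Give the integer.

1. P0: load  L5  bus=[BusRd]  L5: P0=S P1=I P2=I  mem[L5]=70
2. P1: store L6 := 36  bus=[BusRdX]  L6: P0=I P1=M P2=I  mem[L6]=0
3. P2: store L3 := 43  bus=[BusRdX]  L3: P0=I P1=I P2=M  mem[L3]=80
4. P1: store L3 := 93  bus=[BusRdX,Flush]  L3: P0=I P1=M P2=I  mem[L3]=43
5. P2: store L3 := 35  bus=[BusRdX,Flush]  L3: P0=I P1=I P2=M  mem[L3]=93

memory[L3] = 93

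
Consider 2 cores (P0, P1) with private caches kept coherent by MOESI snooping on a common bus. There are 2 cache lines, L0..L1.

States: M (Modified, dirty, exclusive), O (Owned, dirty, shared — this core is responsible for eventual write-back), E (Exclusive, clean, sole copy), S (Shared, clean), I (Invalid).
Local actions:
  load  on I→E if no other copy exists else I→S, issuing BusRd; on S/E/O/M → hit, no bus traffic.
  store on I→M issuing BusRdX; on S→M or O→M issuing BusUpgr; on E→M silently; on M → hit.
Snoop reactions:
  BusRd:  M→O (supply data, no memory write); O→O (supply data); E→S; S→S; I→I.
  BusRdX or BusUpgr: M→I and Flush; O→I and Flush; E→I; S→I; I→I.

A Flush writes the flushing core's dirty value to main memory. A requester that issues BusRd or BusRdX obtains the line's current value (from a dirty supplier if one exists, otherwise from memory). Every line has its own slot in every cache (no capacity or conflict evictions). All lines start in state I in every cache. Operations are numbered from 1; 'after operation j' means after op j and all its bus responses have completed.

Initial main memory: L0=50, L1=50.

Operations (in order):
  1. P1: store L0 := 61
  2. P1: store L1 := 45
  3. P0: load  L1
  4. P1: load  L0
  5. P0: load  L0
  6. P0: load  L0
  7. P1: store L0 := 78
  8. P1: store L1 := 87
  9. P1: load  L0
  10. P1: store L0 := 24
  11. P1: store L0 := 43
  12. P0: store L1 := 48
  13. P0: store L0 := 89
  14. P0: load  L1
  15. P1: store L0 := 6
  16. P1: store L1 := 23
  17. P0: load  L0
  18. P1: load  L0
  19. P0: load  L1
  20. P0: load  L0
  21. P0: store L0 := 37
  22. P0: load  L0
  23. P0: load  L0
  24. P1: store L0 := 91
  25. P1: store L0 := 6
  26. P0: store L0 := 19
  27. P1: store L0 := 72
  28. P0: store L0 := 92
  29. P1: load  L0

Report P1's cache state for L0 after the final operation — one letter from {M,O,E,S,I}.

1. P1: store L0 := 61  bus=[BusRdX]  L0: P0=I P1=M  mem[L0]=50
2. P1: store L1 := 45  bus=[BusRdX]  L1: P0=I P1=M  mem[L1]=50
3. P0: load  L1  bus=[BusRd]  L1: P0=S P1=O  mem[L1]=50
4. P1: load  L0  bus=[-]  L0: P0=I P1=M  mem[L0]=50
5. P0: load  L0  bus=[BusRd]  L0: P0=S P1=O  mem[L0]=50
6. P0: load  L0  bus=[-]  L0: P0=S P1=O  mem[L0]=50
7. P1: store L0 := 78  bus=[BusUpgr]  L0: P0=I P1=M  mem[L0]=50
8. P1: store L1 := 87  bus=[BusUpgr]  L1: P0=I P1=M  mem[L1]=50
9. P1: load  L0  bus=[-]  L0: P0=I P1=M  mem[L0]=50
10. P1: store L0 := 24  bus=[-]  L0: P0=I P1=M  mem[L0]=50
11. P1: store L0 := 43  bus=[-]  L0: P0=I P1=M  mem[L0]=50
12. P0: store L1 := 48  bus=[BusRdX,Flush]  L1: P0=M P1=I  mem[L1]=87
13. P0: store L0 := 89  bus=[BusRdX,Flush]  L0: P0=M P1=I  mem[L0]=43
14. P0: load  L1  bus=[-]  L1: P0=M P1=I  mem[L1]=87
15. P1: store L0 := 6  bus=[BusRdX,Flush]  L0: P0=I P1=M  mem[L0]=89
16. P1: store L1 := 23  bus=[BusRdX,Flush]  L1: P0=I P1=M  mem[L1]=48
17. P0: load  L0  bus=[BusRd]  L0: P0=S P1=O  mem[L0]=89
18. P1: load  L0  bus=[-]  L0: P0=S P1=O  mem[L0]=89
19. P0: load  L1  bus=[BusRd]  L1: P0=S P1=O  mem[L1]=48
20. P0: load  L0  bus=[-]  L0: P0=S P1=O  mem[L0]=89
21. P0: store L0 := 37  bus=[BusUpgr,Flush]  L0: P0=M P1=I  mem[L0]=6
22. P0: load  L0  bus=[-]  L0: P0=M P1=I  mem[L0]=6
23. P0: load  L0  bus=[-]  L0: P0=M P1=I  mem[L0]=6
24. P1: store L0 := 91  bus=[BusRdX,Flush]  L0: P0=I P1=M  mem[L0]=37
25. P1: store L0 := 6  bus=[-]  L0: P0=I P1=M  mem[L0]=37
26. P0: store L0 := 19  bus=[BusRdX,Flush]  L0: P0=M P1=I  mem[L0]=6
27. P1: store L0 := 72  bus=[BusRdX,Flush]  L0: P0=I P1=M  mem[L0]=19
28. P0: store L0 := 92  bus=[BusRdX,Flush]  L0: P0=M P1=I  mem[L0]=72
29. P1: load  L0  bus=[BusRd]  L0: P0=O P1=S  mem[L0]=72

state = S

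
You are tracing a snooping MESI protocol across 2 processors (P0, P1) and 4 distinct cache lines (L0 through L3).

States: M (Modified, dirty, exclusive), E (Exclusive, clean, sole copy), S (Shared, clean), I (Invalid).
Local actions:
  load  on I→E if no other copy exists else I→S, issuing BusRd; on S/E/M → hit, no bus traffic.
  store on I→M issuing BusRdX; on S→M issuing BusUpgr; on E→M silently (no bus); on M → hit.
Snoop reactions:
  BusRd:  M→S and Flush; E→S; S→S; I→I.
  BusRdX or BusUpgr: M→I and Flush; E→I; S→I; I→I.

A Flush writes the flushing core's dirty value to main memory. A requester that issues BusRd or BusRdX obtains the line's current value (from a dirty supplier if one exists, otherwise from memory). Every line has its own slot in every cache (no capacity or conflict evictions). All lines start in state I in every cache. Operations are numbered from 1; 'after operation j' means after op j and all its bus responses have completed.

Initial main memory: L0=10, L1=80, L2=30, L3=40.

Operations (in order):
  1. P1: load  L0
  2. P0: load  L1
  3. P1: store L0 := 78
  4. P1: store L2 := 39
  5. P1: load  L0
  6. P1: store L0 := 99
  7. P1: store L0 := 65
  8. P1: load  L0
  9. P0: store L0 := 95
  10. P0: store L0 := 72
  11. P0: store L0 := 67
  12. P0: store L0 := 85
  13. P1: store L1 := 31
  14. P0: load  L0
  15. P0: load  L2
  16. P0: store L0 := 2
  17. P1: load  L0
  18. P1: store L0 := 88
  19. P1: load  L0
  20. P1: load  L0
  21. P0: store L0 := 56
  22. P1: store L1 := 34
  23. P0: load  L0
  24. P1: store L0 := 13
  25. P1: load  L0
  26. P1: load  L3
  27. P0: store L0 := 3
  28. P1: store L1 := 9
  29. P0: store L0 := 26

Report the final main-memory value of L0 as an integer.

memory[L0] = 13

[1] P1: load  L0 | P0:I, P1:E(10) | bus: BusRd
[2] P0: load  L1 | P0:E(80), P1:I | bus: BusRd
[3] P1: store L0 := 78 | P0:I, P1:M(78) | bus: none
[4] P1: store L2 := 39 | P0:I, P1:M(39) | bus: BusRdX
[5] P1: load  L0 | P0:I, P1:M(78) | bus: none
[6] P1: store L0 := 99 | P0:I, P1:M(99) | bus: none
[7] P1: store L0 := 65 | P0:I, P1:M(65) | bus: none
[8] P1: load  L0 | P0:I, P1:M(65) | bus: none
[9] P0: store L0 := 95 | P0:M(95), P1:I | bus: BusRdX,Flush
[10] P0: store L0 := 72 | P0:M(72), P1:I | bus: none
[11] P0: store L0 := 67 | P0:M(67), P1:I | bus: none
[12] P0: store L0 := 85 | P0:M(85), P1:I | bus: none
[13] P1: store L1 := 31 | P0:I, P1:M(31) | bus: BusRdX
[14] P0: load  L0 | P0:M(85), P1:I | bus: none
[15] P0: load  L2 | P0:S(39), P1:S(39) | bus: BusRd,Flush
[16] P0: store L0 := 2 | P0:M(2), P1:I | bus: none
[17] P1: load  L0 | P0:S(2), P1:S(2) | bus: BusRd,Flush
[18] P1: store L0 := 88 | P0:I, P1:M(88) | bus: BusUpgr
[19] P1: load  L0 | P0:I, P1:M(88) | bus: none
[20] P1: load  L0 | P0:I, P1:M(88) | bus: none
[21] P0: store L0 := 56 | P0:M(56), P1:I | bus: BusRdX,Flush
[22] P1: store L1 := 34 | P0:I, P1:M(34) | bus: none
[23] P0: load  L0 | P0:M(56), P1:I | bus: none
[24] P1: store L0 := 13 | P0:I, P1:M(13) | bus: BusRdX,Flush
[25] P1: load  L0 | P0:I, P1:M(13) | bus: none
[26] P1: load  L3 | P0:I, P1:E(40) | bus: BusRd
[27] P0: store L0 := 3 | P0:M(3), P1:I | bus: BusRdX,Flush
[28] P1: store L1 := 9 | P0:I, P1:M(9) | bus: none
[29] P0: store L0 := 26 | P0:M(26), P1:I | bus: none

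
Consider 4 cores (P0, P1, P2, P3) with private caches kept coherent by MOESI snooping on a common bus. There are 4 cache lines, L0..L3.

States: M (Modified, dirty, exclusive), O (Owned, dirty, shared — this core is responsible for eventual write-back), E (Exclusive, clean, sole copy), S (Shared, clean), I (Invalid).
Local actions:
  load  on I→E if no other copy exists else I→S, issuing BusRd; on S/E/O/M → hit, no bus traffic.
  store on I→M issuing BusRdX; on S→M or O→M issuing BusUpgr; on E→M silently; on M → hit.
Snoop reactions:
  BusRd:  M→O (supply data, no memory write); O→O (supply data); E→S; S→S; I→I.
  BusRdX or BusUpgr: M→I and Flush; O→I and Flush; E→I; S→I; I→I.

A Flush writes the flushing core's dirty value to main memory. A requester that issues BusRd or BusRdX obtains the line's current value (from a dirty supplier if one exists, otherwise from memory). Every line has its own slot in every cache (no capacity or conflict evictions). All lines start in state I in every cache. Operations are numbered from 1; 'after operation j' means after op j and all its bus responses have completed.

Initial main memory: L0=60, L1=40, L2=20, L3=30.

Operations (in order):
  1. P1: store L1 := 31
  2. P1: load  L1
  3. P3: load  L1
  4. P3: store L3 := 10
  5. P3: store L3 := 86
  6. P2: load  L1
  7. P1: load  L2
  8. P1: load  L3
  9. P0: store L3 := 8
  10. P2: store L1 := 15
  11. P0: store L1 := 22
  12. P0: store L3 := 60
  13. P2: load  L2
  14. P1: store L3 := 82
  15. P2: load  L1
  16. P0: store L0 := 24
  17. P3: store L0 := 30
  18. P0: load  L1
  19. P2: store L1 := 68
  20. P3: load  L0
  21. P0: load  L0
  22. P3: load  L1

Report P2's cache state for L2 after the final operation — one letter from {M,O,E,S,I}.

state = S

1. P1: store L1 := 31  bus=[BusRdX]  L1: P0=I P1=M P2=I P3=I  mem[L1]=40
2. P1: load  L1  bus=[-]  L1: P0=I P1=M P2=I P3=I  mem[L1]=40
3. P3: load  L1  bus=[BusRd]  L1: P0=I P1=O P2=I P3=S  mem[L1]=40
4. P3: store L3 := 10  bus=[BusRdX]  L3: P0=I P1=I P2=I P3=M  mem[L3]=30
5. P3: store L3 := 86  bus=[-]  L3: P0=I P1=I P2=I P3=M  mem[L3]=30
6. P2: load  L1  bus=[BusRd]  L1: P0=I P1=O P2=S P3=S  mem[L1]=40
7. P1: load  L2  bus=[BusRd]  L2: P0=I P1=E P2=I P3=I  mem[L2]=20
8. P1: load  L3  bus=[BusRd]  L3: P0=I P1=S P2=I P3=O  mem[L3]=30
9. P0: store L3 := 8  bus=[BusRdX,Flush]  L3: P0=M P1=I P2=I P3=I  mem[L3]=86
10. P2: store L1 := 15  bus=[BusUpgr,Flush]  L1: P0=I P1=I P2=M P3=I  mem[L1]=31
11. P0: store L1 := 22  bus=[BusRdX,Flush]  L1: P0=M P1=I P2=I P3=I  mem[L1]=15
12. P0: store L3 := 60  bus=[-]  L3: P0=M P1=I P2=I P3=I  mem[L3]=86
13. P2: load  L2  bus=[BusRd]  L2: P0=I P1=S P2=S P3=I  mem[L2]=20
14. P1: store L3 := 82  bus=[BusRdX,Flush]  L3: P0=I P1=M P2=I P3=I  mem[L3]=60
15. P2: load  L1  bus=[BusRd]  L1: P0=O P1=I P2=S P3=I  mem[L1]=15
16. P0: store L0 := 24  bus=[BusRdX]  L0: P0=M P1=I P2=I P3=I  mem[L0]=60
17. P3: store L0 := 30  bus=[BusRdX,Flush]  L0: P0=I P1=I P2=I P3=M  mem[L0]=24
18. P0: load  L1  bus=[-]  L1: P0=O P1=I P2=S P3=I  mem[L1]=15
19. P2: store L1 := 68  bus=[BusUpgr,Flush]  L1: P0=I P1=I P2=M P3=I  mem[L1]=22
20. P3: load  L0  bus=[-]  L0: P0=I P1=I P2=I P3=M  mem[L0]=24
21. P0: load  L0  bus=[BusRd]  L0: P0=S P1=I P2=I P3=O  mem[L0]=24
22. P3: load  L1  bus=[BusRd]  L1: P0=I P1=I P2=O P3=S  mem[L1]=22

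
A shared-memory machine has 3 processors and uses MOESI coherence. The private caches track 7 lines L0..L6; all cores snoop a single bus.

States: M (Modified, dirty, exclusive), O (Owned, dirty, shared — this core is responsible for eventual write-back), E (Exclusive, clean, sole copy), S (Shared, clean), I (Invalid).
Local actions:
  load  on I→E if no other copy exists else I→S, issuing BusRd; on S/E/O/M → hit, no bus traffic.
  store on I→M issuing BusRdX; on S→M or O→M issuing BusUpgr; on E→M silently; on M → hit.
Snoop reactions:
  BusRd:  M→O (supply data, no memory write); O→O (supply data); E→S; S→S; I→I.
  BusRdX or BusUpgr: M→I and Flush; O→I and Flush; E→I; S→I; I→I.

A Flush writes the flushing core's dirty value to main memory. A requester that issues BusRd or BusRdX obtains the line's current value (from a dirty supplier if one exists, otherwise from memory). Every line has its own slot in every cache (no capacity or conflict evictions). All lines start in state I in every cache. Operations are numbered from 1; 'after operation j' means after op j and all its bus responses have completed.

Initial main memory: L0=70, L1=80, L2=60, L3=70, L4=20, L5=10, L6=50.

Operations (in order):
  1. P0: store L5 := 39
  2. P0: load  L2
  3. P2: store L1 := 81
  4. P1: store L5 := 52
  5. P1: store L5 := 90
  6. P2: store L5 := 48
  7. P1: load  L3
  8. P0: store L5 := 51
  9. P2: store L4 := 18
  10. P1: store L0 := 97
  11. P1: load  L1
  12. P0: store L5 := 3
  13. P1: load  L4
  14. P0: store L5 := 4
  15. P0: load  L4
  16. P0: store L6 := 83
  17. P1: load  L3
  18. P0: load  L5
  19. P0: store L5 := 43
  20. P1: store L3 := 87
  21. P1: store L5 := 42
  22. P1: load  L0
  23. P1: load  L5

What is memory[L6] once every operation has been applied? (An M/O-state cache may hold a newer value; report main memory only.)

memory[L6] = 50

  op1 P0: store L5 := 39 → M/I/I on L5; bus BusRdX; mem=10
  op2 P0: load  L2 → E/I/I on L2; bus BusRd; mem=60
  op3 P2: store L1 := 81 → I/I/M on L1; bus BusRdX; mem=80
  op4 P1: store L5 := 52 → I/M/I on L5; bus BusRdX Flush; mem=39
  op5 P1: store L5 := 90 → I/M/I on L5; bus (none); mem=39
  op6 P2: store L5 := 48 → I/I/M on L5; bus BusRdX Flush; mem=90
  op7 P1: load  L3 → I/E/I on L3; bus BusRd; mem=70
  op8 P0: store L5 := 51 → M/I/I on L5; bus BusRdX Flush; mem=48
  op9 P2: store L4 := 18 → I/I/M on L4; bus BusRdX; mem=20
  op10 P1: store L0 := 97 → I/M/I on L0; bus BusRdX; mem=70
  op11 P1: load  L1 → I/S/O on L1; bus BusRd; mem=80
  op12 P0: store L5 := 3 → M/I/I on L5; bus (none); mem=48
  op13 P1: load  L4 → I/S/O on L4; bus BusRd; mem=20
  op14 P0: store L5 := 4 → M/I/I on L5; bus (none); mem=48
  op15 P0: load  L4 → S/S/O on L4; bus BusRd; mem=20
  op16 P0: store L6 := 83 → M/I/I on L6; bus BusRdX; mem=50
  op17 P1: load  L3 → I/E/I on L3; bus (none); mem=70
  op18 P0: load  L5 → M/I/I on L5; bus (none); mem=48
  op19 P0: store L5 := 43 → M/I/I on L5; bus (none); mem=48
  op20 P1: store L3 := 87 → I/M/I on L3; bus (none); mem=70
  op21 P1: store L5 := 42 → I/M/I on L5; bus BusRdX Flush; mem=43
  op22 P1: load  L0 → I/M/I on L0; bus (none); mem=70
  op23 P1: load  L5 → I/M/I on L5; bus (none); mem=43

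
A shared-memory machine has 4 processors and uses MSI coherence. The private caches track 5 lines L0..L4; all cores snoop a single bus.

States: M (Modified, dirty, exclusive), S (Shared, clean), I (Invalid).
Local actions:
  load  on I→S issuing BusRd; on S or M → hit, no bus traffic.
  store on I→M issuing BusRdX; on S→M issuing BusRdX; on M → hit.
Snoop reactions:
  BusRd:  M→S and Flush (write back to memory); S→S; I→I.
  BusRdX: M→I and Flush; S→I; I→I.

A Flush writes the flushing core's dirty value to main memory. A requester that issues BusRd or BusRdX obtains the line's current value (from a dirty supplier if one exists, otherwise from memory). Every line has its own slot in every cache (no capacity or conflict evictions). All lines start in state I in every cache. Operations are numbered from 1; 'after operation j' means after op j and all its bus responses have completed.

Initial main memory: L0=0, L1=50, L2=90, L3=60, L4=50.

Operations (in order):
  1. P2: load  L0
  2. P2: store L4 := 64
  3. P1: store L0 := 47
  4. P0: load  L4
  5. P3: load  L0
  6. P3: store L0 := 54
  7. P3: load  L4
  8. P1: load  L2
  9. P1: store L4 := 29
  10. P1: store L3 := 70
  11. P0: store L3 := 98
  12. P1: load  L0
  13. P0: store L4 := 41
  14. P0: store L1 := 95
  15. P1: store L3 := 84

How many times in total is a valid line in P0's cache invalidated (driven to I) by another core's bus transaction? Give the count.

step 1: P2: load  L0  ⟶  IISI  (L0)  txn=BusRd  M[L0]=0
step 2: P2: store L4 := 64  ⟶  IIMI  (L4)  txn=BusRdX  M[L4]=50
step 3: P1: store L0 := 47  ⟶  IMII  (L0)  txn=BusRdX  M[L0]=0
step 4: P0: load  L4  ⟶  SISI  (L4)  txn=BusRd+Flush  M[L4]=64
step 5: P3: load  L0  ⟶  ISIS  (L0)  txn=BusRd+Flush  M[L0]=47
step 6: P3: store L0 := 54  ⟶  IIIM  (L0)  txn=BusRdX  M[L0]=47
step 7: P3: load  L4  ⟶  SISS  (L4)  txn=BusRd  M[L4]=64
step 8: P1: load  L2  ⟶  ISII  (L2)  txn=BusRd  M[L2]=90
step 9: P1: store L4 := 29  ⟶  IMII  (L4)  txn=BusRdX  M[L4]=64
step 10: P1: store L3 := 70  ⟶  IMII  (L3)  txn=BusRdX  M[L3]=60
step 11: P0: store L3 := 98  ⟶  MIII  (L3)  txn=BusRdX+Flush  M[L3]=70
step 12: P1: load  L0  ⟶  ISIS  (L0)  txn=BusRd+Flush  M[L0]=54
step 13: P0: store L4 := 41  ⟶  MIII  (L4)  txn=BusRdX+Flush  M[L4]=29
step 14: P0: store L1 := 95  ⟶  MIII  (L1)  txn=BusRdX  M[L1]=50
step 15: P1: store L3 := 84  ⟶  IMII  (L3)  txn=BusRdX+Flush  M[L3]=98

invalidations = 2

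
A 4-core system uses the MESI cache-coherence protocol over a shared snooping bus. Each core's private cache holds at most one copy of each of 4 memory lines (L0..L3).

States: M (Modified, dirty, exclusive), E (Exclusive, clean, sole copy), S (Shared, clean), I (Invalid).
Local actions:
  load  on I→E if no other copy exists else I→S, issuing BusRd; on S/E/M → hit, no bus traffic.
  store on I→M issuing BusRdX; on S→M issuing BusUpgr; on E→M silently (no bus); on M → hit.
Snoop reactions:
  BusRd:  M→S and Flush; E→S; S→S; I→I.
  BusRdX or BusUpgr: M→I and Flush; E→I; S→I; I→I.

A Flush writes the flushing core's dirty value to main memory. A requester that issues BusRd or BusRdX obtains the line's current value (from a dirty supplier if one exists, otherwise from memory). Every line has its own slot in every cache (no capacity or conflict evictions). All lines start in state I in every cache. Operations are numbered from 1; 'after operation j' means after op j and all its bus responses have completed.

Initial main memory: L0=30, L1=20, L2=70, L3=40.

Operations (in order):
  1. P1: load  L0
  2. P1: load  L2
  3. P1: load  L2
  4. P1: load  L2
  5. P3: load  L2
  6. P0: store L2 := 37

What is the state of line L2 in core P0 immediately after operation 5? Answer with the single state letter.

state = I

[1] P1: load  L0 | P0:I, P1:E(30), P2:I, P3:I | bus: BusRd
[2] P1: load  L2 | P0:I, P1:E(70), P2:I, P3:I | bus: BusRd
[3] P1: load  L2 | P0:I, P1:E(70), P2:I, P3:I | bus: none
[4] P1: load  L2 | P0:I, P1:E(70), P2:I, P3:I | bus: none
[5] P3: load  L2 | P0:I, P1:S(70), P2:I, P3:S(70) | bus: BusRd
[6] P0: store L2 := 37 | P0:M(37), P1:I, P2:I, P3:I | bus: BusRdX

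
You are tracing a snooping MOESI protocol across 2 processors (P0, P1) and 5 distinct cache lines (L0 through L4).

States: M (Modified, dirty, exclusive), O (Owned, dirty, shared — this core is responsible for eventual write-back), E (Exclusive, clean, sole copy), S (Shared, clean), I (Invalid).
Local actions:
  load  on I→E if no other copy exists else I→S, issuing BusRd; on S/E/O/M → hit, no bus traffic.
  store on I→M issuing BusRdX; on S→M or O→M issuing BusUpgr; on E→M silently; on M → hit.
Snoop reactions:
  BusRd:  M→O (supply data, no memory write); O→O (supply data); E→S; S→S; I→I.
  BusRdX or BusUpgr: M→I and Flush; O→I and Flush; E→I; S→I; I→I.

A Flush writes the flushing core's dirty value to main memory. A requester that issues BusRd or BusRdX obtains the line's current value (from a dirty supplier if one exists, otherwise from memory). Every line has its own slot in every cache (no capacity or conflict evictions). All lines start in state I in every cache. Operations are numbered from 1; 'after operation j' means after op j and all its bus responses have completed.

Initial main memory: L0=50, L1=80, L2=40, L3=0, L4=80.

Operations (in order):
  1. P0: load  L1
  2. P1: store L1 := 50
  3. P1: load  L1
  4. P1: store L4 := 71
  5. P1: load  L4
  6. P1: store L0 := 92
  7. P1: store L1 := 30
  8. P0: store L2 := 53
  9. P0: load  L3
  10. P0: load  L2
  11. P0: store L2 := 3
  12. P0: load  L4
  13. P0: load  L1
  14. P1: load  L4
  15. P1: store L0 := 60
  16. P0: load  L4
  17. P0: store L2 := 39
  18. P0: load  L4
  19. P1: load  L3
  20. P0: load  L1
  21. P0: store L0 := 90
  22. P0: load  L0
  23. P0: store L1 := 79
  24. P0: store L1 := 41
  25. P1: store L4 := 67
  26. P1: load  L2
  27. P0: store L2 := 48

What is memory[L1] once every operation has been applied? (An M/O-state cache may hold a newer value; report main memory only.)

  op1 P0: load  L1 → E/I on L1; bus BusRd; mem=80
  op2 P1: store L1 := 50 → I/M on L1; bus BusRdX; mem=80
  op3 P1: load  L1 → I/M on L1; bus (none); mem=80
  op4 P1: store L4 := 71 → I/M on L4; bus BusRdX; mem=80
  op5 P1: load  L4 → I/M on L4; bus (none); mem=80
  op6 P1: store L0 := 92 → I/M on L0; bus BusRdX; mem=50
  op7 P1: store L1 := 30 → I/M on L1; bus (none); mem=80
  op8 P0: store L2 := 53 → M/I on L2; bus BusRdX; mem=40
  op9 P0: load  L3 → E/I on L3; bus BusRd; mem=0
  op10 P0: load  L2 → M/I on L2; bus (none); mem=40
  op11 P0: store L2 := 3 → M/I on L2; bus (none); mem=40
  op12 P0: load  L4 → S/O on L4; bus BusRd; mem=80
  op13 P0: load  L1 → S/O on L1; bus BusRd; mem=80
  op14 P1: load  L4 → S/O on L4; bus (none); mem=80
  op15 P1: store L0 := 60 → I/M on L0; bus (none); mem=50
  op16 P0: load  L4 → S/O on L4; bus (none); mem=80
  op17 P0: store L2 := 39 → M/I on L2; bus (none); mem=40
  op18 P0: load  L4 → S/O on L4; bus (none); mem=80
  op19 P1: load  L3 → S/S on L3; bus BusRd; mem=0
  op20 P0: load  L1 → S/O on L1; bus (none); mem=80
  op21 P0: store L0 := 90 → M/I on L0; bus BusRdX Flush; mem=60
  op22 P0: load  L0 → M/I on L0; bus (none); mem=60
  op23 P0: store L1 := 79 → M/I on L1; bus BusUpgr Flush; mem=30
  op24 P0: store L1 := 41 → M/I on L1; bus (none); mem=30
  op25 P1: store L4 := 67 → I/M on L4; bus BusUpgr; mem=80
  op26 P1: load  L2 → O/S on L2; bus BusRd; mem=40
  op27 P0: store L2 := 48 → M/I on L2; bus BusUpgr; mem=40

memory[L1] = 30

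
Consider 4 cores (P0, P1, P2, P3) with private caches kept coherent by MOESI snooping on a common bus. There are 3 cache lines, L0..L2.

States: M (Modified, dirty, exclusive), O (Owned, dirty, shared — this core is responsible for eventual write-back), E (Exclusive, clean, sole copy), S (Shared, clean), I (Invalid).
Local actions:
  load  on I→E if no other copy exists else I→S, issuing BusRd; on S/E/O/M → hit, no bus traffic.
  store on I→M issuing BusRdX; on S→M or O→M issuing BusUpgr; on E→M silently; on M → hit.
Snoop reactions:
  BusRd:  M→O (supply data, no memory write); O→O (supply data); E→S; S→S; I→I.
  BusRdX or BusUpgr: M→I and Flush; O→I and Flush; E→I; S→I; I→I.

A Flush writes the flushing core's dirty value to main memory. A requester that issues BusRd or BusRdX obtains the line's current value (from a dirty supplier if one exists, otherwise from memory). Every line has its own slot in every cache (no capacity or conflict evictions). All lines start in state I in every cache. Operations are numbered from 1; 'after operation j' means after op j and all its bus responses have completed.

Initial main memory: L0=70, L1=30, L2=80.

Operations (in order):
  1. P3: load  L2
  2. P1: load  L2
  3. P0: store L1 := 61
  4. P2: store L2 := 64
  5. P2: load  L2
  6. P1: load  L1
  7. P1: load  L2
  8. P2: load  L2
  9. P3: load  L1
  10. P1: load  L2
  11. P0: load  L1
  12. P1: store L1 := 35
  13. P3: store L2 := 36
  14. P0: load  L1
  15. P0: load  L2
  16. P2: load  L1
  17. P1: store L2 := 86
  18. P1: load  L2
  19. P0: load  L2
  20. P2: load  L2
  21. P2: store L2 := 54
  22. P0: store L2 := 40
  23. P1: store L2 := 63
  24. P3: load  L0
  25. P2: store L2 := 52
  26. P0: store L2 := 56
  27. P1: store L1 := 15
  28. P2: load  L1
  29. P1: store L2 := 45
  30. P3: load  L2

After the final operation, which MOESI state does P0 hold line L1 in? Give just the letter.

state = I

[1] P3: load  L2 | P0:I, P1:I, P2:I, P3:E(80) | bus: BusRd
[2] P1: load  L2 | P0:I, P1:S(80), P2:I, P3:S(80) | bus: BusRd
[3] P0: store L1 := 61 | P0:M(61), P1:I, P2:I, P3:I | bus: BusRdX
[4] P2: store L2 := 64 | P0:I, P1:I, P2:M(64), P3:I | bus: BusRdX
[5] P2: load  L2 | P0:I, P1:I, P2:M(64), P3:I | bus: none
[6] P1: load  L1 | P0:O(61), P1:S(61), P2:I, P3:I | bus: BusRd
[7] P1: load  L2 | P0:I, P1:S(64), P2:O(64), P3:I | bus: BusRd
[8] P2: load  L2 | P0:I, P1:S(64), P2:O(64), P3:I | bus: none
[9] P3: load  L1 | P0:O(61), P1:S(61), P2:I, P3:S(61) | bus: BusRd
[10] P1: load  L2 | P0:I, P1:S(64), P2:O(64), P3:I | bus: none
[11] P0: load  L1 | P0:O(61), P1:S(61), P2:I, P3:S(61) | bus: none
[12] P1: store L1 := 35 | P0:I, P1:M(35), P2:I, P3:I | bus: BusUpgr,Flush
[13] P3: store L2 := 36 | P0:I, P1:I, P2:I, P3:M(36) | bus: BusRdX,Flush
[14] P0: load  L1 | P0:S(35), P1:O(35), P2:I, P3:I | bus: BusRd
[15] P0: load  L2 | P0:S(36), P1:I, P2:I, P3:O(36) | bus: BusRd
[16] P2: load  L1 | P0:S(35), P1:O(35), P2:S(35), P3:I | bus: BusRd
[17] P1: store L2 := 86 | P0:I, P1:M(86), P2:I, P3:I | bus: BusRdX,Flush
[18] P1: load  L2 | P0:I, P1:M(86), P2:I, P3:I | bus: none
[19] P0: load  L2 | P0:S(86), P1:O(86), P2:I, P3:I | bus: BusRd
[20] P2: load  L2 | P0:S(86), P1:O(86), P2:S(86), P3:I | bus: BusRd
[21] P2: store L2 := 54 | P0:I, P1:I, P2:M(54), P3:I | bus: BusUpgr,Flush
[22] P0: store L2 := 40 | P0:M(40), P1:I, P2:I, P3:I | bus: BusRdX,Flush
[23] P1: store L2 := 63 | P0:I, P1:M(63), P2:I, P3:I | bus: BusRdX,Flush
[24] P3: load  L0 | P0:I, P1:I, P2:I, P3:E(70) | bus: BusRd
[25] P2: store L2 := 52 | P0:I, P1:I, P2:M(52), P3:I | bus: BusRdX,Flush
[26] P0: store L2 := 56 | P0:M(56), P1:I, P2:I, P3:I | bus: BusRdX,Flush
[27] P1: store L1 := 15 | P0:I, P1:M(15), P2:I, P3:I | bus: BusUpgr
[28] P2: load  L1 | P0:I, P1:O(15), P2:S(15), P3:I | bus: BusRd
[29] P1: store L2 := 45 | P0:I, P1:M(45), P2:I, P3:I | bus: BusRdX,Flush
[30] P3: load  L2 | P0:I, P1:O(45), P2:I, P3:S(45) | bus: BusRd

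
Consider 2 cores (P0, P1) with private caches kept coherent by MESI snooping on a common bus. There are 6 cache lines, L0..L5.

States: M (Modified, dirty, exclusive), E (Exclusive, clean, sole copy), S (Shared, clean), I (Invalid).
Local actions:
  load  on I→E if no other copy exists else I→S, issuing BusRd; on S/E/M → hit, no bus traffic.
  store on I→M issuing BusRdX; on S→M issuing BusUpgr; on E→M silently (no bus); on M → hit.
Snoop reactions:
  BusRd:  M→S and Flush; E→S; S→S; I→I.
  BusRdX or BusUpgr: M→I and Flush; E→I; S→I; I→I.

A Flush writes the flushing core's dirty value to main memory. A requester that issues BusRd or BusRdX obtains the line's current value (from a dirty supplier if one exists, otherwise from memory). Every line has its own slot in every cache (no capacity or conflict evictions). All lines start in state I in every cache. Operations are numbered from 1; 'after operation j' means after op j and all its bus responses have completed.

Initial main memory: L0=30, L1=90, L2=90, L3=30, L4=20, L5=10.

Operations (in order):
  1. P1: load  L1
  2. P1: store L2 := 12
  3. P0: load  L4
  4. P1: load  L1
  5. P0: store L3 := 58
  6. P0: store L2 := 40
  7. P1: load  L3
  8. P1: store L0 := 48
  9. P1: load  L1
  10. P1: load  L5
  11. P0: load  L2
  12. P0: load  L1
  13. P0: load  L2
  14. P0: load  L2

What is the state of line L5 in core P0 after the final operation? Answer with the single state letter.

state = I

  op1 P1: load  L1 → I/E on L1; bus BusRd; mem=90
  op2 P1: store L2 := 12 → I/M on L2; bus BusRdX; mem=90
  op3 P0: load  L4 → E/I on L4; bus BusRd; mem=20
  op4 P1: load  L1 → I/E on L1; bus (none); mem=90
  op5 P0: store L3 := 58 → M/I on L3; bus BusRdX; mem=30
  op6 P0: store L2 := 40 → M/I on L2; bus BusRdX Flush; mem=12
  op7 P1: load  L3 → S/S on L3; bus BusRd Flush; mem=58
  op8 P1: store L0 := 48 → I/M on L0; bus BusRdX; mem=30
  op9 P1: load  L1 → I/E on L1; bus (none); mem=90
  op10 P1: load  L5 → I/E on L5; bus BusRd; mem=10
  op11 P0: load  L2 → M/I on L2; bus (none); mem=12
  op12 P0: load  L1 → S/S on L1; bus BusRd; mem=90
  op13 P0: load  L2 → M/I on L2; bus (none); mem=12
  op14 P0: load  L2 → M/I on L2; bus (none); mem=12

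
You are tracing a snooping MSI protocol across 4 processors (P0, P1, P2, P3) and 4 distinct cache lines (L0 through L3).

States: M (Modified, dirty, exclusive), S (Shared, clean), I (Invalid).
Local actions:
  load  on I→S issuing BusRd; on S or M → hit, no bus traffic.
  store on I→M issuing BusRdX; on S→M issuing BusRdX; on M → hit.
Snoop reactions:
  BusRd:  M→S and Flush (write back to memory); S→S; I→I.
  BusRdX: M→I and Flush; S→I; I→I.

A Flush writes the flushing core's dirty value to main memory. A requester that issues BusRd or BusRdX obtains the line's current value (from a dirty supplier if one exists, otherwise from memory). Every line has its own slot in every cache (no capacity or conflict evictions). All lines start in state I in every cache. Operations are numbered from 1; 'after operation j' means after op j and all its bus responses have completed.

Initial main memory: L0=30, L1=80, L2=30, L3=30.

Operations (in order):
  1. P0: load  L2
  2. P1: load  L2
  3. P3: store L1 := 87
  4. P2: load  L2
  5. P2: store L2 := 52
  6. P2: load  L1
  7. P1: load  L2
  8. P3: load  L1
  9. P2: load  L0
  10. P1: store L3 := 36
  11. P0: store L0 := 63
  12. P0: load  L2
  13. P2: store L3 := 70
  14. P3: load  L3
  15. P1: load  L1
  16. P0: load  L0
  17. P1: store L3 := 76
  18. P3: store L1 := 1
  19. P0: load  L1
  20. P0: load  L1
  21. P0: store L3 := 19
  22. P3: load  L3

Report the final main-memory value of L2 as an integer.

step 1: P0: load  L2  ⟶  SIII  (L2)  txn=BusRd  M[L2]=30
step 2: P1: load  L2  ⟶  SSII  (L2)  txn=BusRd  M[L2]=30
step 3: P3: store L1 := 87  ⟶  IIIM  (L1)  txn=BusRdX  M[L1]=80
step 4: P2: load  L2  ⟶  SSSI  (L2)  txn=BusRd  M[L2]=30
step 5: P2: store L2 := 52  ⟶  IIMI  (L2)  txn=BusRdX  M[L2]=30
step 6: P2: load  L1  ⟶  IISS  (L1)  txn=BusRd+Flush  M[L1]=87
step 7: P1: load  L2  ⟶  ISSI  (L2)  txn=BusRd+Flush  M[L2]=52
step 8: P3: load  L1  ⟶  IISS  (L1)  txn=∅  M[L1]=87
step 9: P2: load  L0  ⟶  IISI  (L0)  txn=BusRd  M[L0]=30
step 10: P1: store L3 := 36  ⟶  IMII  (L3)  txn=BusRdX  M[L3]=30
step 11: P0: store L0 := 63  ⟶  MIII  (L0)  txn=BusRdX  M[L0]=30
step 12: P0: load  L2  ⟶  SSSI  (L2)  txn=BusRd  M[L2]=52
step 13: P2: store L3 := 70  ⟶  IIMI  (L3)  txn=BusRdX+Flush  M[L3]=36
step 14: P3: load  L3  ⟶  IISS  (L3)  txn=BusRd+Flush  M[L3]=70
step 15: P1: load  L1  ⟶  ISSS  (L1)  txn=BusRd  M[L1]=87
step 16: P0: load  L0  ⟶  MIII  (L0)  txn=∅  M[L0]=30
step 17: P1: store L3 := 76  ⟶  IMII  (L3)  txn=BusRdX  M[L3]=70
step 18: P3: store L1 := 1  ⟶  IIIM  (L1)  txn=BusRdX  M[L1]=87
step 19: P0: load  L1  ⟶  SIIS  (L1)  txn=BusRd+Flush  M[L1]=1
step 20: P0: load  L1  ⟶  SIIS  (L1)  txn=∅  M[L1]=1
step 21: P0: store L3 := 19  ⟶  MIII  (L3)  txn=BusRdX+Flush  M[L3]=76
step 22: P3: load  L3  ⟶  SIIS  (L3)  txn=BusRd+Flush  M[L3]=19

memory[L2] = 52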